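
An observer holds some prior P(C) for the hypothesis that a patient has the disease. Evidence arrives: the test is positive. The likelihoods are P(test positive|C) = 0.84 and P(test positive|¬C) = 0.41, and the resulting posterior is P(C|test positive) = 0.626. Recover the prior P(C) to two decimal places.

Bayes' rule in odds form gives O(C|E) = O(C)·[P(E|C)/P(E|¬C)], hence O(C) = O(C|E)/LR.
Posterior odds = 0.626/(1−0.626) = 1.6738. LR = 0.84/0.41 = 2.0488.
Prior odds = 1.6738/2.0488 = 0.8170, so P(C) = 0.8170/(1+0.8170) ≈ 0.45.

P(C) = 0.45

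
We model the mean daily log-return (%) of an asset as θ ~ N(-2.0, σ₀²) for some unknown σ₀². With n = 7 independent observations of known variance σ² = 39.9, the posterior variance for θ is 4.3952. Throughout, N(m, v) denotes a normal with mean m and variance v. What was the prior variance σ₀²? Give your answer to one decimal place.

σ₀² = 19.2

Posterior precision equals prior precision plus data precision: 1/σ_n² = 1/σ₀² + n/σ².
So 1/σ₀² = 1/4.3952 − 7/39.9 = 0.227521 − 0.175439 = 0.052082.
Hence σ₀² = 1/0.052082 ≈ 19.2.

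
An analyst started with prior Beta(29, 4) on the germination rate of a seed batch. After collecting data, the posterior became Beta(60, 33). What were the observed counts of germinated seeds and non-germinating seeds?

Under Beta–binomial conjugacy the posterior parameters are (a+s, b+f).
Match parameters: s=60−29=31, f=33−4=29.

31 germinated seeds and 29 non-germinating seeds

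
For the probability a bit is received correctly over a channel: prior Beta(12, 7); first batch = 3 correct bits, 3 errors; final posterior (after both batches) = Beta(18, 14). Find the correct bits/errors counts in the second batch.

3 correct bits and 4 errors

Sequential conjugate updates are equivalent to a single update on the pooled data, so total successes = posterior α − prior α and total failures = posterior β − prior β.
Total across both batches: 18−12=6 correct bits, 14−7=7 errors.
Subtract the first batch: 6−3=3 correct bits and 7−3=4 errors.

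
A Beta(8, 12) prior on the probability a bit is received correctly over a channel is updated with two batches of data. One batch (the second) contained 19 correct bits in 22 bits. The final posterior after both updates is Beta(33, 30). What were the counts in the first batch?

6 correct bits and 15 errors

Sequential conjugate updates are equivalent to a single update on the pooled data, so total successes = posterior α − prior α and total failures = posterior β − prior β.
Total across both batches: 33−8=25 correct bits, 30−12=18 errors.
Subtract the second batch: 25−19=6 correct bits and 18−3=15 errors.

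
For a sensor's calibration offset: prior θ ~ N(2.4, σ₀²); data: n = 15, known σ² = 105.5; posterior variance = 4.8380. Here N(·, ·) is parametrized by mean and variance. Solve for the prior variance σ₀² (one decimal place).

For the Normal–Normal model with known σ², precisions add: τ_n = τ₀ + n/σ².
So 1/σ₀² = 1/4.8380 − 15/105.5 = 0.206697 − 0.142180 = 0.064517.
Hence σ₀² = 1/0.064517 ≈ 15.5.

σ₀² = 15.5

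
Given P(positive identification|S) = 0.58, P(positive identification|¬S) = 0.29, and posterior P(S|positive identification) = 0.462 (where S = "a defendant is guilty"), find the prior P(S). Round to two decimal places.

P(S) = 0.30

In odds form, posterior odds = prior odds × likelihood ratio, so prior odds = posterior odds ÷ LR.
Posterior odds = 0.462/(1−0.462) = 0.8587. LR = 0.58/0.29 = 2.0000.
Prior odds = 0.8587/2.0000 = 0.4294, so P(S) = 0.4294/(1+0.4294) ≈ 0.30.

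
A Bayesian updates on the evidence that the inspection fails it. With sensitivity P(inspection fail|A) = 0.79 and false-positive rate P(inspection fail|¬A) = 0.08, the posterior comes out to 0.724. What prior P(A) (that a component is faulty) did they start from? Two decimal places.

In odds form, posterior odds = prior odds × likelihood ratio, so prior odds = posterior odds ÷ LR.
Posterior odds = 0.724/(1−0.724) = 2.6232. LR = 0.79/0.08 = 9.8750.
Prior odds = 2.6232/9.8750 = 0.2656, so P(A) = 0.2656/(1+0.2656) ≈ 0.21.

P(A) = 0.21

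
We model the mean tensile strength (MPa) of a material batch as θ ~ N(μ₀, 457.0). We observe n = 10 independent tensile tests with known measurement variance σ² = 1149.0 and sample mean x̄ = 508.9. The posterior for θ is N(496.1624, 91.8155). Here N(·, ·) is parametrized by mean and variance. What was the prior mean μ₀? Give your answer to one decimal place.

μ₀ = 445.5

The posterior mean is a precision-weighted average: μ_n = (τ₀μ₀ + τ_data·x̄)/(τ₀+τ_data), with τ₀=1/σ₀² and τ_data=n/σ².
Here τ₀ = 1/457.0 = 0.002188 and τ_data = 10/1149.0 = 0.008703, so τ_n = 0.010891.
Rearranging for μ₀: μ₀ = (μ_n·τ_n − τ_data·x̄)/τ₀ = (496.1624·0.010891 − 0.008703·508.9) / 0.002188 = 0.974748/0.002188 ≈ 445.5.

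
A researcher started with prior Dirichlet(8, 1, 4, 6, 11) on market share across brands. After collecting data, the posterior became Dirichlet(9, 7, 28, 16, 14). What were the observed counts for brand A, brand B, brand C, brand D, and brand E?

counts (1, 6, 24, 10, 3)

For a Dirichlet(α) prior with multinomial counts c, the posterior is Dirichlet(α + c) componentwise.
Counts are posterior − prior componentwise: 9−8=1, 7−1=6, 28−4=24, 16−6=10, 14−11=3.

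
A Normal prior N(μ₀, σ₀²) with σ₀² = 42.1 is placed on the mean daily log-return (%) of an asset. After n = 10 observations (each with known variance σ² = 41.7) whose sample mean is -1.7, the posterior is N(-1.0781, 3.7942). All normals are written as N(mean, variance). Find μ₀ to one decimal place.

μ₀ = 5.2

The posterior mean is a precision-weighted average: μ_n = (τ₀μ₀ + τ_data·x̄)/(τ₀+τ_data), with τ₀=1/σ₀² and τ_data=n/σ².
Here τ₀ = 1/42.1 = 0.023753 and τ_data = 10/41.7 = 0.239808, so τ_n = 0.263561.
Rearranging for μ₀: μ₀ = (μ_n·τ_n − τ_data·x̄)/τ₀ = (-1.0781·0.263561 − 0.239808·-1.7) / 0.023753 = 0.123528/0.023753 ≈ 5.2.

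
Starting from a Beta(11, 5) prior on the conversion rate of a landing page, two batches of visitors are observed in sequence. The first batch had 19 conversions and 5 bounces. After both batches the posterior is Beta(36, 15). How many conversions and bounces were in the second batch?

Because Beta–binomial updating is additive in the counts, the combined data contributed (α_post−α_prior, β_post−β_prior) successes and failures.
Total across both batches: 36−11=25 conversions, 15−5=10 bounces.
Subtract the first batch: 25−19=6 conversions and 10−5=5 bounces.

6 conversions and 5 bounces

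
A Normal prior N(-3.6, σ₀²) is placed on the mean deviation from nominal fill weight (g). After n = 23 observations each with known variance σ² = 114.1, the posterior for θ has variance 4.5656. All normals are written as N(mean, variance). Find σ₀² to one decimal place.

σ₀² = 57.3

For the Normal–Normal model with known σ², precisions add: τ_n = τ₀ + n/σ².
So 1/σ₀² = 1/4.5656 − 23/114.1 = 0.219029 − 0.201578 = 0.017451.
Hence σ₀² = 1/0.017451 ≈ 57.3.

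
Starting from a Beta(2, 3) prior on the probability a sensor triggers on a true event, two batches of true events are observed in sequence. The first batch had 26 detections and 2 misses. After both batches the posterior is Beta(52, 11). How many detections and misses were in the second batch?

Sequential conjugate updates are equivalent to a single update on the pooled data, so total successes = posterior α − prior α and total failures = posterior β − prior β.
Total across both batches: 52−2=50 detections, 11−3=8 misses.
Subtract the first batch: 50−26=24 detections and 8−2=6 misses.

24 detections and 6 misses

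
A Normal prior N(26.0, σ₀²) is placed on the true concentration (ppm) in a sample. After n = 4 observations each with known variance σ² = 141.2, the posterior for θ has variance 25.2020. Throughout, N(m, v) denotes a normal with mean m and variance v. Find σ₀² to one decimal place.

For the Normal–Normal model with known σ², precisions add: τ_n = τ₀ + n/σ².
So 1/σ₀² = 1/25.2020 − 4/141.2 = 0.039679 − 0.028329 = 0.011350.
Hence σ₀² = 1/0.011350 ≈ 88.1.

σ₀² = 88.1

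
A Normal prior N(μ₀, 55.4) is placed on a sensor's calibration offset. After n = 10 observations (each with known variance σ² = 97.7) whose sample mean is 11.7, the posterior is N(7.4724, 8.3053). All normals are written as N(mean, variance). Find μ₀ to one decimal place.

μ₀ = -16.5

The posterior mean is a precision-weighted average: μ_n = (τ₀μ₀ + τ_data·x̄)/(τ₀+τ_data), with τ₀=1/σ₀² and τ_data=n/σ².
Here τ₀ = 1/55.4 = 0.018051 and τ_data = 10/97.7 = 0.102354, so τ_n = 0.120405.
Rearranging for μ₀: μ₀ = (μ_n·τ_n − τ_data·x̄)/τ₀ = (7.4724·0.120405 − 0.102354·11.7) / 0.018051 = -0.297827/0.018051 ≈ -16.5.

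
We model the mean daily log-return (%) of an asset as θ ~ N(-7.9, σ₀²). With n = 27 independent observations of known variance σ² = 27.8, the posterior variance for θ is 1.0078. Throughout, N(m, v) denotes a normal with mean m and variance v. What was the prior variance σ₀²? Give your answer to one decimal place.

For the Normal–Normal model with known σ², precisions add: τ_n = τ₀ + n/σ².
So 1/σ₀² = 1/1.0078 − 27/27.8 = 0.992260 − 0.971223 = 0.021037.
Hence σ₀² = 1/0.021037 ≈ 47.5.

σ₀² = 47.5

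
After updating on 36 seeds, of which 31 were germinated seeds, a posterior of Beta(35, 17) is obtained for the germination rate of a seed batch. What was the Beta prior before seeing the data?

Under Beta–binomial conjugacy the posterior parameters are (α+s, β+f).
Subtract the data counts: 35−31=4, 17−5=12.

Beta(4, 12)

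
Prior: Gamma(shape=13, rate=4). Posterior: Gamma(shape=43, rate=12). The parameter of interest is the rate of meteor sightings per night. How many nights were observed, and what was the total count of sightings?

Gamma–Poisson conjugacy: posterior shape = α + Σxᵢ, posterior rate = β + n.
Matching: Σxᵢ = 43 − 13 = 30 and n = 12 − 4 = 8.

n = 8 nights with total 30 sightings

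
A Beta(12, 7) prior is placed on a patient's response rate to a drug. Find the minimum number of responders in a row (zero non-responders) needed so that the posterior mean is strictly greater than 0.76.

k = 11

After k responders and 0 non-responders the posterior is Beta(12+k, 7), with mean (12+k)/(12+7+k).
Set (12+k)/(19+k) > 0.76 and solve: k > (0.76·19 − 12)/(1 − 0.76) = 10.167.
The smallest integer exceeding 10.167 is 11, and checking k=11: (23)/(30) = 0.7667 > 0.76.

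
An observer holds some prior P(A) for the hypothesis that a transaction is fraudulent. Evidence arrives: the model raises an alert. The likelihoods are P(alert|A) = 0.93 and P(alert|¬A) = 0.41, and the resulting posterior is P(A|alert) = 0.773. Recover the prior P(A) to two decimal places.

P(A) = 0.60

In odds form, posterior odds = prior odds × likelihood ratio, so prior odds = posterior odds ÷ LR.
Posterior odds = 0.773/(1−0.773) = 3.4053. LR = 0.93/0.41 = 2.2683.
Prior odds = 3.4053/2.2683 = 1.5013, so P(A) = 1.5013/(1+1.5013) ≈ 0.60.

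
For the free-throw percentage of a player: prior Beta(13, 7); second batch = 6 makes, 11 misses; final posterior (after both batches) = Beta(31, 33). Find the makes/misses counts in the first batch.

Because Beta–binomial updating is additive in the counts, the combined data contributed (α_post−α_prior, β_post−β_prior) successes and failures.
Total across both batches: 31−13=18 makes, 33−7=26 misses.
Subtract the second batch: 18−6=12 makes and 26−11=15 misses.

12 makes and 15 misses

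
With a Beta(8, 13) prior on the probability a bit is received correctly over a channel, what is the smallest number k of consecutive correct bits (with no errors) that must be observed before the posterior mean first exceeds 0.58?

After k correct bits and 0 errors the posterior is Beta(8+k, 13), with mean (8+k)/(8+13+k).
Set (8+k)/(21+k) > 0.58 and solve: k > (0.58·21 − 8)/(1 − 0.58) = 9.952.
The smallest integer exceeding 9.952 is 10, and checking k=10: (18)/(31) = 0.5806 > 0.58.

k = 10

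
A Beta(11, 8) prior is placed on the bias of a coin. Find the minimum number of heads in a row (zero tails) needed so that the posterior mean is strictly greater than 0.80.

k = 22

After k heads and 0 tails the posterior is Beta(11+k, 8), with mean (11+k)/(11+8+k).
Set (11+k)/(19+k) > 0.80 and solve: k > (0.80·19 − 11)/(1 − 0.80) = 21.000.
The smallest integer exceeding 21.000 is 22.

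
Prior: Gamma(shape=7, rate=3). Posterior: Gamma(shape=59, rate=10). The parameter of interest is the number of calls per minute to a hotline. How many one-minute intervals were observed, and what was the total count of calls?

A Gamma(α, β) prior (rate parametrization) on a Poisson rate with n observations summing to S gives posterior Gamma(α+S, β+n).
Matching: Σxᵢ = 59 − 7 = 52 and n = 10 − 3 = 7.

n = 7 one-minute intervals with total 52 calls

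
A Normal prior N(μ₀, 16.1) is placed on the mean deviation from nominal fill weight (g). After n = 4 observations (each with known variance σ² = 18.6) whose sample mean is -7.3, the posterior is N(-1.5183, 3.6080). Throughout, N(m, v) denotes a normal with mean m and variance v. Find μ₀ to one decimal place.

μ₀ = 18.5

The posterior mean is a precision-weighted average: μ_n = (τ₀μ₀ + τ_data·x̄)/(τ₀+τ_data), with τ₀=1/σ₀² and τ_data=n/σ².
Here τ₀ = 1/16.1 = 0.062112 and τ_data = 4/18.6 = 0.215054, so τ_n = 0.277166.
Rearranging for μ₀: μ₀ = (μ_n·τ_n − τ_data·x̄)/τ₀ = (-1.5183·0.277166 − 0.215054·-7.3) / 0.062112 = 1.149073/0.062112 ≈ 18.5.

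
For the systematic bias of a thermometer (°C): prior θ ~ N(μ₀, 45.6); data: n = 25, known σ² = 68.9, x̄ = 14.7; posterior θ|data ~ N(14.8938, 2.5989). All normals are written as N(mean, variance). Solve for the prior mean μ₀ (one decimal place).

μ₀ = 18.1

With known observation variance, the Normal–Normal posterior has precision τ_n = τ₀ + n/σ² and mean μ_n = (τ₀μ₀ + (n/σ²)x̄)/τ_n.
Here τ₀ = 1/45.6 = 0.021930 and τ_data = 25/68.9 = 0.362845, so τ_n = 0.384775.
Rearranging for μ₀: μ₀ = (μ_n·τ_n − τ_data·x̄)/τ₀ = (14.8938·0.384775 − 0.362845·14.7) / 0.021930 = 0.396940/0.021930 ≈ 18.1.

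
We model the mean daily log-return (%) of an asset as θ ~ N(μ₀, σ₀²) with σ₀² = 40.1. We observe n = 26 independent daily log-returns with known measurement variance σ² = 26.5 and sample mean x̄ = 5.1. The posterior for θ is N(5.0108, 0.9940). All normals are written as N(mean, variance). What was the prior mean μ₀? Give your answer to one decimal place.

The posterior mean is a precision-weighted average: μ_n = (τ₀μ₀ + τ_data·x̄)/(τ₀+τ_data), with τ₀=1/σ₀² and τ_data=n/σ².
Here τ₀ = 1/40.1 = 0.024938 and τ_data = 26/26.5 = 0.981132, so τ_n = 1.006070.
Rearranging for μ₀: μ₀ = (μ_n·τ_n − τ_data·x̄)/τ₀ = (5.0108·1.006070 − 0.981132·5.1) / 0.024938 = 0.037442/0.024938 ≈ 1.5.

μ₀ = 1.5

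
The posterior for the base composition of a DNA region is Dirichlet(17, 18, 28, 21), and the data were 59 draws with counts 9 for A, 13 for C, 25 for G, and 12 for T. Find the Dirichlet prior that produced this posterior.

For a Dirichlet(α) prior with multinomial counts c, the posterior is Dirichlet(α + c) componentwise.
Subtract each count from the matching posterior parameter: 17−9=8, 18−13=5, 28−25=3, 21−12=9.

Dirichlet(8, 5, 3, 9)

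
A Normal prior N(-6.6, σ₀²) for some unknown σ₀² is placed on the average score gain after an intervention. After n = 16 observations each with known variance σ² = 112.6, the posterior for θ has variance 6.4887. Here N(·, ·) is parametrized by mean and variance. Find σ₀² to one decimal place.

For the Normal–Normal model with known σ², precisions add: τ_n = τ₀ + n/σ².
So 1/σ₀² = 1/6.4887 − 16/112.6 = 0.154114 − 0.142096 = 0.012018.
Hence σ₀² = 1/0.012018 ≈ 83.2.

σ₀² = 83.2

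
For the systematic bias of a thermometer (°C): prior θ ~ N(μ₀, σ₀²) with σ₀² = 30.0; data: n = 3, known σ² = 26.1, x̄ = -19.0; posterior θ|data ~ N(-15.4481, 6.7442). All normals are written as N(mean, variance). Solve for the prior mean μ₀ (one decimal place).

With known observation variance, the Normal–Normal posterior has precision τ_n = τ₀ + n/σ² and mean μ_n = (τ₀μ₀ + (n/σ²)x̄)/τ_n.
Here τ₀ = 1/30.0 = 0.033333 and τ_data = 3/26.1 = 0.114943, so τ_n = 0.148276.
Rearranging for μ₀: μ₀ = (μ_n·τ_n − τ_data·x̄)/τ₀ = (-15.4481·0.148276 − 0.114943·-19.0) / 0.033333 = -0.106665/0.033333 ≈ -3.2.

μ₀ = -3.2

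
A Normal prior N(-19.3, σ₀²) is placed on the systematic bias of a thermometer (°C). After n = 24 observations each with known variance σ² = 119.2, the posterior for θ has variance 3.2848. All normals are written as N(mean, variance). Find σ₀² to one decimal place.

Posterior precision equals prior precision plus data precision: 1/σ_n² = 1/σ₀² + n/σ².
So 1/σ₀² = 1/3.2848 − 24/119.2 = 0.304433 − 0.201342 = 0.103091.
Hence σ₀² = 1/0.103091 ≈ 9.7.

σ₀² = 9.7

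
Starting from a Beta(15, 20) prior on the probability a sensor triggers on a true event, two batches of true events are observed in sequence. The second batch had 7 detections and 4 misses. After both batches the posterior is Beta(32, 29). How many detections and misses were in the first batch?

10 detections and 5 misses

Because Beta–binomial updating is additive in the counts, the combined data contributed (α_post−α_prior, β_post−β_prior) successes and failures.
Total across both batches: 32−15=17 detections, 29−20=9 misses.
Subtract the second batch: 17−7=10 detections and 9−4=5 misses.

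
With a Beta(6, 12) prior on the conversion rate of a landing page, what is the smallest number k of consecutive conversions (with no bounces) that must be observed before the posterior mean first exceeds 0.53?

After k conversions and 0 bounces the posterior is Beta(6+k, 12), with mean (6+k)/(6+12+k).
Set (6+k)/(18+k) > 0.53 and solve: k > (0.53·18 − 6)/(1 − 0.53) = 7.532.
The smallest integer exceeding 7.532 is 8, and checking k=8: (14)/(26) = 0.5385 > 0.53.

k = 8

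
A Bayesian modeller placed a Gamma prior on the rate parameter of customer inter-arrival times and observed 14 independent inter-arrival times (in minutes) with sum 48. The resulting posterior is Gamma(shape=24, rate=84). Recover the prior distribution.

Gamma(shape=10, rate=36)

For an exponential likelihood with a Gamma(α, β) prior on the rate, n observations with total T give posterior Gamma(α+n, β+T).
So α = 24 − 14 = 10 and β = 84 − 48 = 36.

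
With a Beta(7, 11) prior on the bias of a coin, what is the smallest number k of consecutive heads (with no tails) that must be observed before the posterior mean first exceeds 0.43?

k = 2

After k heads and 0 tails the posterior is Beta(7+k, 11), with mean (7+k)/(7+11+k).
Set (7+k)/(18+k) > 0.43 and solve: k > (0.43·18 − 7)/(1 − 0.43) = 1.298.
The smallest integer exceeding 1.298 is 2, and checking k=2: (9)/(20) = 0.4500 > 0.43.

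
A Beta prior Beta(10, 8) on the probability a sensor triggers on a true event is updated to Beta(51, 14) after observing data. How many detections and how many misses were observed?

41 detections and 6 misses

Beta is conjugate to the binomial likelihood: posterior = Beta(α+s, β+f).
So s = 51 − 10 = 41 and f = 14 − 8 = 6.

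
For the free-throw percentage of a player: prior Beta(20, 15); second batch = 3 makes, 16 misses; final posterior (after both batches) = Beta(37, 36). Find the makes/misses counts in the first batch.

14 makes and 5 misses

Sequential conjugate updates are equivalent to a single update on the pooled data, so total successes = posterior α − prior α and total failures = posterior β − prior β.
Total across both batches: 37−20=17 makes, 36−15=21 misses.
Subtract the second batch: 17−3=14 makes and 21−16=5 misses.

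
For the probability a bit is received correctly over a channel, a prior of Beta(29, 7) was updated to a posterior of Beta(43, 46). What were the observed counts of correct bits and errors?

A Beta(a, b) prior with s successes and f failures in binomial data gives a Beta(a+s, b+f) posterior.
Match parameters: s=43−29=14, f=46−7=39.

14 correct bits and 39 errors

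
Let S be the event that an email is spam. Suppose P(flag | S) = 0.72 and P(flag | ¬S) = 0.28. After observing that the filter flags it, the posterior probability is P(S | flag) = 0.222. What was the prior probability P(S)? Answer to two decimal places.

P(S) = 0.10

In odds form, posterior odds = prior odds × likelihood ratio, so prior odds = posterior odds ÷ LR.
Posterior odds = 0.222/(1−0.222) = 0.2853. LR = 0.72/0.28 = 2.5714.
Prior odds = 0.2853/2.5714 = 0.1110, so P(S) = 0.1110/(1+0.1110) ≈ 0.10.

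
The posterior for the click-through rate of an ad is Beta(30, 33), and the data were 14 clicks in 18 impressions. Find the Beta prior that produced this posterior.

Beta(16, 29)

Under Beta–binomial conjugacy the posterior parameters are (a+s, b+f).
Subtract the data counts: 30−14=16, 33−4=29.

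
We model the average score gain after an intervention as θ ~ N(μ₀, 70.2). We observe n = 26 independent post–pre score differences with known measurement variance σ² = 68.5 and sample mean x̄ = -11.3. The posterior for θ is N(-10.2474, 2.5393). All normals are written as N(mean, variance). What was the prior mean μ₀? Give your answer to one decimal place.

μ₀ = 17.8

With known observation variance, the Normal–Normal posterior has precision τ_n = τ₀ + n/σ² and mean μ_n = (τ₀μ₀ + (n/σ²)x̄)/τ_n.
Here τ₀ = 1/70.2 = 0.014245 and τ_data = 26/68.5 = 0.379562, so τ_n = 0.393807.
Rearranging for μ₀: μ₀ = (μ_n·τ_n − τ_data·x̄)/τ₀ = (-10.2474·0.393807 − 0.379562·-11.3) / 0.014245 = 0.253553/0.014245 ≈ 17.8.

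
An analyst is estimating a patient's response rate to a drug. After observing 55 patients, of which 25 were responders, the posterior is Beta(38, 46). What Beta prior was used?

Beta(13, 16)

Beta is conjugate to the binomial likelihood: posterior = Beta(α+s, β+f).
So α = 38 − 25 = 13 and β = 46 − 30 = 16.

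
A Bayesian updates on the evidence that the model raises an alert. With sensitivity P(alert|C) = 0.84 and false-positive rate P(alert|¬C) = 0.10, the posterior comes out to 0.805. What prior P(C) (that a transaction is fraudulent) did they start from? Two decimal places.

In odds form, posterior odds = prior odds × likelihood ratio, so prior odds = posterior odds ÷ LR.
Posterior odds = 0.805/(1−0.805) = 4.1282. LR = 0.84/0.10 = 8.4000.
Prior odds = 4.1282/8.4000 = 0.4915, so P(C) = 0.4915/(1+0.4915) ≈ 0.33.

P(C) = 0.33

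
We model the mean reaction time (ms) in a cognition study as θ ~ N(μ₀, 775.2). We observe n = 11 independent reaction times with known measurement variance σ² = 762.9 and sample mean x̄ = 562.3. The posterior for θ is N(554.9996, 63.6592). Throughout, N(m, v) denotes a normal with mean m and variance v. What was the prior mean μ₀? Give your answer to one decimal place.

μ₀ = 473.4

The posterior mean is a precision-weighted average: μ_n = (τ₀μ₀ + τ_data·x̄)/(τ₀+τ_data), with τ₀=1/σ₀² and τ_data=n/σ².
Here τ₀ = 1/775.2 = 0.001290 and τ_data = 11/762.9 = 0.014419, so τ_n = 0.015709.
Rearranging for μ₀: μ₀ = (μ_n·τ_n − τ_data·x̄)/τ₀ = (554.9996·0.015709 − 0.014419·562.3) / 0.001290 = 0.610685/0.001290 ≈ 473.4.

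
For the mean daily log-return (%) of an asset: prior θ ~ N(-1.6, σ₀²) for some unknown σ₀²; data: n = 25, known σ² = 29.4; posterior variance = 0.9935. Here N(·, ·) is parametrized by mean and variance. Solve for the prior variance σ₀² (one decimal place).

For the Normal–Normal model with known σ², precisions add: τ_n = τ₀ + n/σ².
So 1/σ₀² = 1/0.9935 − 25/29.4 = 1.006543 − 0.850340 = 0.156203.
Hence σ₀² = 1/0.156203 ≈ 6.4.

σ₀² = 6.4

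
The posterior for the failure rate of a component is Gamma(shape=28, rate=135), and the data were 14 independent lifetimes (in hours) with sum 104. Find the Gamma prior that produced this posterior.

Gamma–exponential conjugacy: posterior shape = α + n, posterior rate = β + Σtᵢ.
So α = 28 − 14 = 14 and β = 135 − 104 = 31.

Gamma(shape=14, rate=31)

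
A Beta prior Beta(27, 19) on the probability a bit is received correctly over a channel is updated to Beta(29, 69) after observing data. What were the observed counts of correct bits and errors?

A Beta(α, β) prior with s successes and f failures in binomial data gives a Beta(α+s, β+f) posterior.
So s = 29 − 27 = 2 and f = 69 − 19 = 50.

2 correct bits and 50 errors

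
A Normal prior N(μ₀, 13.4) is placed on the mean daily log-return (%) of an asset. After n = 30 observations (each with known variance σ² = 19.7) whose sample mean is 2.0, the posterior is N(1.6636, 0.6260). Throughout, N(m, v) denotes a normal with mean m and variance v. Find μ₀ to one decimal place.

With known observation variance, the Normal–Normal posterior has precision τ_n = τ₀ + n/σ² and mean μ_n = (τ₀μ₀ + (n/σ²)x̄)/τ_n.
Here τ₀ = 1/13.4 = 0.074627 and τ_data = 30/19.7 = 1.522843, so τ_n = 1.597470.
Rearranging for μ₀: μ₀ = (μ_n·τ_n − τ_data·x̄)/τ₀ = (1.6636·1.597470 − 1.522843·2.0) / 0.074627 = -0.388135/0.074627 ≈ -5.2.

μ₀ = -5.2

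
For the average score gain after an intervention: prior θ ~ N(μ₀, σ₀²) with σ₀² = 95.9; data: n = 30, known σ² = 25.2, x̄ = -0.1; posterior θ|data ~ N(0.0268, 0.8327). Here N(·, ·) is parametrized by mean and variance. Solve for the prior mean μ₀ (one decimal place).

μ₀ = 14.5

With known observation variance, the Normal–Normal posterior has precision τ_n = τ₀ + n/σ² and mean μ_n = (τ₀μ₀ + (n/σ²)x̄)/τ_n.
Here τ₀ = 1/95.9 = 0.010428 and τ_data = 30/25.2 = 1.190476, so τ_n = 1.200904.
Rearranging for μ₀: μ₀ = (μ_n·τ_n − τ_data·x̄)/τ₀ = (0.0268·1.200904 − 1.190476·-0.1) / 0.010428 = 0.151232/0.010428 ≈ 14.5.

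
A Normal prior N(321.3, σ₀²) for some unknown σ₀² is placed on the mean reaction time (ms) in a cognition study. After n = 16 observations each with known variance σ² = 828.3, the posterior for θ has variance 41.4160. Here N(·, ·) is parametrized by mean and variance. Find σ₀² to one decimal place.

Posterior precision equals prior precision plus data precision: 1/σ_n² = 1/σ₀² + n/σ².
So 1/σ₀² = 1/41.4160 − 16/828.3 = 0.024145 − 0.019317 = 0.004828.
Hence σ₀² = 1/0.004828 ≈ 207.1.

σ₀² = 207.1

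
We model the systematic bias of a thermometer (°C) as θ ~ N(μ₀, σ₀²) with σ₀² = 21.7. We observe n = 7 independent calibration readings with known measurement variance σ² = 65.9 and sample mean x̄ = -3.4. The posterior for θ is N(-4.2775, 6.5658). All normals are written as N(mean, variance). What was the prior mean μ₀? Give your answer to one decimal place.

With known observation variance, the Normal–Normal posterior has precision τ_n = τ₀ + n/σ² and mean μ_n = (τ₀μ₀ + (n/σ²)x̄)/τ_n.
Here τ₀ = 1/21.7 = 0.046083 and τ_data = 7/65.9 = 0.106222, so τ_n = 0.152305.
Rearranging for μ₀: μ₀ = (μ_n·τ_n − τ_data·x̄)/τ₀ = (-4.2775·0.152305 − 0.106222·-3.4) / 0.046083 = -0.290330/0.046083 ≈ -6.3.

μ₀ = -6.3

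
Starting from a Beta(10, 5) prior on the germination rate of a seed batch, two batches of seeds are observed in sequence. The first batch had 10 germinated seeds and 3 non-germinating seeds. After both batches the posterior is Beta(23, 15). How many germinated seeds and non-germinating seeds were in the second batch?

3 germinated seeds and 7 non-germinating seeds

Because Beta–binomial updating is additive in the counts, the combined data contributed (α_post−α_prior, β_post−β_prior) successes and failures.
Total across both batches: 23−10=13 germinated seeds, 15−5=10 non-germinating seeds.
Subtract the first batch: 13−10=3 germinated seeds and 10−3=7 non-germinating seeds.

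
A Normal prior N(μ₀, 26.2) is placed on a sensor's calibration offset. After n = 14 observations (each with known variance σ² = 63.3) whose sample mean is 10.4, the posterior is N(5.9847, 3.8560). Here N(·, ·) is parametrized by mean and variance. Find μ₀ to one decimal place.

With known observation variance, the Normal–Normal posterior has precision τ_n = τ₀ + n/σ² and mean μ_n = (τ₀μ₀ + (n/σ²)x̄)/τ_n.
Here τ₀ = 1/26.2 = 0.038168 and τ_data = 14/63.3 = 0.221169, so τ_n = 0.259337.
Rearranging for μ₀: μ₀ = (μ_n·τ_n − τ_data·x̄)/τ₀ = (5.9847·0.259337 − 0.221169·10.4) / 0.038168 = -0.748103/0.038168 ≈ -19.6.

μ₀ = -19.6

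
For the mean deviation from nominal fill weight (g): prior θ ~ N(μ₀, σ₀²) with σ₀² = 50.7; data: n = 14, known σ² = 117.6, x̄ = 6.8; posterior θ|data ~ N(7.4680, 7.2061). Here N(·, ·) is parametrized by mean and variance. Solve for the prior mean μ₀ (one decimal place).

The posterior mean is a precision-weighted average: μ_n = (τ₀μ₀ + τ_data·x̄)/(τ₀+τ_data), with τ₀=1/σ₀² and τ_data=n/σ².
Here τ₀ = 1/50.7 = 0.019724 and τ_data = 14/117.6 = 0.119048, so τ_n = 0.138772.
Rearranging for μ₀: μ₀ = (μ_n·τ_n − τ_data·x̄)/τ₀ = (7.4680·0.138772 − 0.119048·6.8) / 0.019724 = 0.226823/0.019724 ≈ 11.5.

μ₀ = 11.5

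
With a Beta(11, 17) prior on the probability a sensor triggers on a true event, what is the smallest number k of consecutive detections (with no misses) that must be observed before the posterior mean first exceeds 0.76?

k = 43

After k detections and 0 misses the posterior is Beta(11+k, 17), with mean (11+k)/(11+17+k).
Set (11+k)/(28+k) > 0.76 and solve: k > (0.76·28 − 11)/(1 − 0.76) = 42.833.
The smallest integer exceeding 42.833 is 43.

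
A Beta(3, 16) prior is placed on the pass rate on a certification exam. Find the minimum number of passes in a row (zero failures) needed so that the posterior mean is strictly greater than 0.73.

After k passes and 0 failures the posterior is Beta(3+k, 16), with mean (3+k)/(3+16+k).
Set (3+k)/(19+k) > 0.73 and solve: k > (0.73·19 − 3)/(1 − 0.73) = 40.259.
The smallest integer exceeding 40.259 is 41, and checking k=41: (44)/(60) = 0.7333 > 0.73.

k = 41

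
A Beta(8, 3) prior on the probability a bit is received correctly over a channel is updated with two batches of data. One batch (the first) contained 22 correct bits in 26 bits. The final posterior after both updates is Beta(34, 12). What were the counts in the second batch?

4 correct bits and 5 errors

Sequential conjugate updates are equivalent to a single update on the pooled data, so total successes = posterior α − prior α and total failures = posterior β − prior β.
Total across both batches: 34−8=26 correct bits, 12−3=9 errors.
Subtract the first batch: 26−22=4 correct bits and 9−4=5 errors.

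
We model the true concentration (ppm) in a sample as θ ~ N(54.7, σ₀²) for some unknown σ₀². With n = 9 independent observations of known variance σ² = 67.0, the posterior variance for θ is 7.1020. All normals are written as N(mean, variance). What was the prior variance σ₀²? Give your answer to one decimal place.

σ₀² = 154.4

Posterior precision equals prior precision plus data precision: 1/σ_n² = 1/σ₀² + n/σ².
So 1/σ₀² = 1/7.1020 − 9/67.0 = 0.140805 − 0.134328 = 0.006477.
Hence σ₀² = 1/0.006477 ≈ 154.4.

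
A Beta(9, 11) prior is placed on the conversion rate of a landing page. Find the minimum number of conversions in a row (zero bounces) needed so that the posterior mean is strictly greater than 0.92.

k = 118

After k conversions and 0 bounces the posterior is Beta(9+k, 11), with mean (9+k)/(9+11+k).
Set (9+k)/(20+k) > 0.92 and solve: k > (0.92·20 − 9)/(1 − 0.92) = 117.500.
The smallest integer exceeding 117.500 is 118, and checking k=118: (127)/(138) = 0.9203 > 0.92.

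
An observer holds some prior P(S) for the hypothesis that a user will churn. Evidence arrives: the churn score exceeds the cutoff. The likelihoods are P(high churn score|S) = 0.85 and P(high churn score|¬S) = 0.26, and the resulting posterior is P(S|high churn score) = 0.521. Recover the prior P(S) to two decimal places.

P(S) = 0.25

In odds form, posterior odds = prior odds × likelihood ratio, so prior odds = posterior odds ÷ LR.
Posterior odds = 0.521/(1−0.521) = 1.0877. LR = 0.85/0.26 = 3.2692.
Prior odds = 1.0877/3.2692 = 0.3327, so P(S) = 0.3327/(1+0.3327) ≈ 0.25.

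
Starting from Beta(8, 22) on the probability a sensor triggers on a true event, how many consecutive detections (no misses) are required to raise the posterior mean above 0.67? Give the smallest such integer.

After k detections and 0 misses the posterior is Beta(8+k, 22), with mean (8+k)/(8+22+k).
Set (8+k)/(30+k) > 0.67 and solve: k > (0.67·30 − 8)/(1 − 0.67) = 36.667.
The smallest integer exceeding 36.667 is 37, and checking k=37: (45)/(67) = 0.6716 > 0.67.

k = 37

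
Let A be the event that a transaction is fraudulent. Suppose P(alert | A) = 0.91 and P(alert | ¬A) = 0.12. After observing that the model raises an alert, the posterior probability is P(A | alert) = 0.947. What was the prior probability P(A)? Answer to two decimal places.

P(A) = 0.70

In odds form, posterior odds = prior odds × likelihood ratio, so prior odds = posterior odds ÷ LR.
Posterior odds = 0.947/(1−0.947) = 17.8679. LR = 0.91/0.12 = 7.5833.
Prior odds = 17.8679/7.5833 = 2.3562, so P(A) = 2.3562/(1+2.3562) ≈ 0.70.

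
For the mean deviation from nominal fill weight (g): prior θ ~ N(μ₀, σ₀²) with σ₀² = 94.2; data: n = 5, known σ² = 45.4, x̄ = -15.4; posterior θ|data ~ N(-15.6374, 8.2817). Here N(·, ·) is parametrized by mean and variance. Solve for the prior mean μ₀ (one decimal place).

μ₀ = -18.1

The posterior mean is a precision-weighted average: μ_n = (τ₀μ₀ + τ_data·x̄)/(τ₀+τ_data), with τ₀=1/σ₀² and τ_data=n/σ².
Here τ₀ = 1/94.2 = 0.010616 and τ_data = 5/45.4 = 0.110132, so τ_n = 0.120748.
Rearranging for μ₀: μ₀ = (μ_n·τ_n − τ_data·x̄)/τ₀ = (-15.6374·0.120748 − 0.110132·-15.4) / 0.010616 = -0.192152/0.010616 ≈ -18.1.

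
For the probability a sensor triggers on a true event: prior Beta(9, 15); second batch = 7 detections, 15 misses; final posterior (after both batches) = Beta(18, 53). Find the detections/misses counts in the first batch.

2 detections and 23 misses

Because Beta–binomial updating is additive in the counts, the combined data contributed (α_post−α_prior, β_post−β_prior) successes and failures.
Total across both batches: 18−9=9 detections, 53−15=38 misses.
Subtract the second batch: 9−7=2 detections and 38−15=23 misses.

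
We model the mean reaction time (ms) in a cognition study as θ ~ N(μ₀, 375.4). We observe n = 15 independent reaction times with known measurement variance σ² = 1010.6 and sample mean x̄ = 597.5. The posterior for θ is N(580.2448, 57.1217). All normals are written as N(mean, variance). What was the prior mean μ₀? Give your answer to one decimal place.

With known observation variance, the Normal–Normal posterior has precision τ_n = τ₀ + n/σ² and mean μ_n = (τ₀μ₀ + (n/σ²)x̄)/τ_n.
Here τ₀ = 1/375.4 = 0.002664 and τ_data = 15/1010.6 = 0.014843, so τ_n = 0.017507.
Rearranging for μ₀: μ₀ = (μ_n·τ_n − τ_data·x̄)/τ₀ = (580.2448·0.017507 − 0.014843·597.5) / 0.002664 = 1.289653/0.002664 ≈ 484.1.

μ₀ = 484.1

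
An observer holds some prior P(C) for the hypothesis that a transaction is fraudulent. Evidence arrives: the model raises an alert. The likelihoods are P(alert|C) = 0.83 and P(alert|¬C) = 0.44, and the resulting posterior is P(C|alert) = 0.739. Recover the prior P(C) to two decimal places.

P(C) = 0.60

Bayes' rule in odds form gives O(C|E) = O(C)·[P(E|C)/P(E|¬C)], hence O(C) = O(C|E)/LR.
Posterior odds = 0.739/(1−0.739) = 2.8314. LR = 0.83/0.44 = 1.8864.
Prior odds = 2.8314/1.8864 = 1.5010, so P(C) = 1.5010/(1+1.5010) ≈ 0.60.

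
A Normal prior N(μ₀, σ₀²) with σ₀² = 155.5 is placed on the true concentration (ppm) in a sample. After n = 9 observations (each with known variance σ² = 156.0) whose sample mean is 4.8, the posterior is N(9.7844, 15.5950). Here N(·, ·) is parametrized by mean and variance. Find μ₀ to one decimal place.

μ₀ = 54.5

With known observation variance, the Normal–Normal posterior has precision τ_n = τ₀ + n/σ² and mean μ_n = (τ₀μ₀ + (n/σ²)x̄)/τ_n.
Here τ₀ = 1/155.5 = 0.006431 and τ_data = 9/156.0 = 0.057692, so τ_n = 0.064123.
Rearranging for μ₀: μ₀ = (μ_n·τ_n − τ_data·x̄)/τ₀ = (9.7844·0.064123 − 0.057692·4.8) / 0.006431 = 0.350483/0.006431 ≈ 54.5.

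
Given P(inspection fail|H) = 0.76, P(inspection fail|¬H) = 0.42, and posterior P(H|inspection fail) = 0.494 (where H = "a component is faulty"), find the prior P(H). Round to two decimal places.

P(H) = 0.35

Bayes' rule in odds form gives O(H|E) = O(H)·[P(E|H)/P(E|¬H)], hence O(H) = O(H|E)/LR.
Posterior odds = 0.494/(1−0.494) = 0.9763. LR = 0.76/0.42 = 1.8095.
Prior odds = 0.9763/1.8095 = 0.5395, so P(H) = 0.5395/(1+0.5395) ≈ 0.35.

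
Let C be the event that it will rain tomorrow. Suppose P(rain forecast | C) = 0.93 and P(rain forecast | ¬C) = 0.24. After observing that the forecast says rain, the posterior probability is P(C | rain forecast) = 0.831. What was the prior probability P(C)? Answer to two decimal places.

P(C) = 0.56

In odds form, posterior odds = prior odds × likelihood ratio, so prior odds = posterior odds ÷ LR.
Posterior odds = 0.831/(1−0.831) = 4.9172. LR = 0.93/0.24 = 3.8750.
Prior odds = 4.9172/3.8750 = 1.2690, so P(C) = 1.2690/(1+1.2690) ≈ 0.56.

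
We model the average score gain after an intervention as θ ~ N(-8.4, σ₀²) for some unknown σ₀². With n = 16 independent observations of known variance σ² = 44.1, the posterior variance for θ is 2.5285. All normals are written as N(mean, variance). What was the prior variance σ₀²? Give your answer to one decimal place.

For the Normal–Normal model with known σ², precisions add: τ_n = τ₀ + n/σ².
So 1/σ₀² = 1/2.5285 − 16/44.1 = 0.395491 − 0.362812 = 0.032679.
Hence σ₀² = 1/0.032679 ≈ 30.6.

σ₀² = 30.6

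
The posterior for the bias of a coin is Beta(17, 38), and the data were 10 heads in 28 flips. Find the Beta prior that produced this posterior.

Beta is conjugate to the binomial likelihood: posterior = Beta(α+s, β+f).
So α = 17 − 10 = 7 and β = 38 − 18 = 20.

Beta(7, 20)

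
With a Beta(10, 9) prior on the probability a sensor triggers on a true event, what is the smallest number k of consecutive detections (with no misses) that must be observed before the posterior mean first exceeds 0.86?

k = 46

After k detections and 0 misses the posterior is Beta(10+k, 9), with mean (10+k)/(10+9+k).
Set (10+k)/(19+k) > 0.86 and solve: k > (0.86·19 − 10)/(1 − 0.86) = 45.286.
The smallest integer exceeding 45.286 is 46.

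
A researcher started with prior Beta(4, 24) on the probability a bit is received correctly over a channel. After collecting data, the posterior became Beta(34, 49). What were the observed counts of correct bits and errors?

Under Beta–binomial conjugacy the posterior parameters are (a+s, b+f).
So s = 34 − 4 = 30 and f = 49 − 24 = 25.

30 correct bits and 25 errors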